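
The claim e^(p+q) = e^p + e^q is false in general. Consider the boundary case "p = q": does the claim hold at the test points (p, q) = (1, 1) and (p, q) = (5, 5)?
At (1, 1): LHS = e^2 ≈ 7.389 ≠ RHS = 2·e ≈ 5.437
At (5, 5): LHS = e^10 ≈ 22026.5 ≠ RHS = 2·e^5 ≈ 296.8

Answer: No, fails at both test points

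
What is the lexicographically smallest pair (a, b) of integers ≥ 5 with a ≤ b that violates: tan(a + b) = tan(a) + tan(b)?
Substituting (5, 5) into the claim:
LHS = tan(5 + 5) = tan(10) ≈ 0.6484
RHS = tan(5) + tan(5) = 2·tan(5) ≈ -6.761

Since LHS ≠ RHS, this pair disproves the claim, and no lexicographically smaller pair (a ≤ b, integers ≥ 5) does.

For instance (9, 10) is also a counterexample (LHS = tan(19) ≈ 0.1516, RHS = tan(9) + tan(10) ≈ 0.196), but it's lexicographically larger.

Answer: (a, b) = (5, 5)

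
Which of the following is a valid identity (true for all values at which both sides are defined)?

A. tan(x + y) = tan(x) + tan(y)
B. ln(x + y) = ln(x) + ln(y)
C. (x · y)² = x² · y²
A: fails at (1, 5) — LHS = tan(6) ≈ -0.291, RHS = tan(5) + tan(1) ≈ -1.823.
B: fails at (1, 3) — LHS = ln(4) ≈ 1.386, RHS = ln(3) ≈ 1.099.
C: holds — e.g. at (1, 3), both sides equal 9.

Answer: C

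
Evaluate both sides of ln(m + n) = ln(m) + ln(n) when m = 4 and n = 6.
LHS = ln(4 + 6) = ln(10) ≈ 2.303
RHS = ln(4) + ln(6) ≈ 3.178

LHS ≠ RHS (they differ by about 0.8755), so the equation does not hold here.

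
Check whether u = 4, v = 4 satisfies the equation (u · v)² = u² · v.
Fails

Substituting u = 4, v = 4:

LHS = (4 · 4)² = 256
RHS = 4² · 4 = 64

LHS ≠ RHS, so the equation does not hold at this point.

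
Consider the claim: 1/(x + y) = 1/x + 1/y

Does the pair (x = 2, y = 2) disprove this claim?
Yes

Substituting x = 2, y = 2:
LHS = 1/(2 + 2) = 1/4
RHS = 1/2 + 1/2 = 1

Since LHS ≠ RHS, this pair disproves the claim.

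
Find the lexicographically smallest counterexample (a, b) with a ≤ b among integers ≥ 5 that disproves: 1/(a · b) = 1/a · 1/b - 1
(a, b) = (5, 5)

Substituting (5, 5) into the claim:
LHS = 1/(5 · 5) = 1/25
RHS = 1/5 · 1/5 - 1 = -24/25

Since LHS ≠ RHS, this pair disproves the claim, and no lexicographically smaller pair (a ≤ b, integers ≥ 5) does.

For instance (5, 7) is also a counterexample (LHS = 1/35, RHS = -34/35), but it's lexicographically larger.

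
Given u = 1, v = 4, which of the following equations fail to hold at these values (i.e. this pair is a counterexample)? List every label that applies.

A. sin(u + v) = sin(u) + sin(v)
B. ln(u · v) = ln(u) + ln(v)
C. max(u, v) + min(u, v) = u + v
A

Evaluating each claim at the given values:
A. LHS = sin(5) ≈ -0.9589, RHS = sin(4) + sin(1) ≈ 0.08467 → fails here (LHS ≠ RHS)
B. LHS = ln(4) ≈ 1.386, RHS = ln(4) ≈ 1.386 → holds here (LHS = RHS)
C. LHS = 5, RHS = 5 → holds here (LHS = RHS)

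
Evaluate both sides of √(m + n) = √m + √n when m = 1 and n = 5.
LHS = √(1 + 5) = √(6) ≈ 2.449
RHS = √1 + √5 = 1 + √(5) ≈ 3.236

LHS ≠ RHS (they differ by about 0.7866), so the equation does not hold here.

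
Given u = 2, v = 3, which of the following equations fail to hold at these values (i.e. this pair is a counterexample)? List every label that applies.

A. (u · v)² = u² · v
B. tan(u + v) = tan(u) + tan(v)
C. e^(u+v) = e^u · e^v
A, B

Evaluating each claim at the given values:
A. LHS = 36, RHS = 12 → fails here (LHS ≠ RHS)
B. LHS = tan(5) ≈ -3.381, RHS = tan(2) + tan(3) ≈ -2.328 → fails here (LHS ≠ RHS)
C. LHS = e^5 ≈ 148.4, RHS = e^5 ≈ 148.4 → holds here (LHS = RHS)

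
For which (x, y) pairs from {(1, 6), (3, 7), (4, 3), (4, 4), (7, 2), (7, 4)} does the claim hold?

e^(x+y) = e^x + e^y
None

Testing each pair:
(1, 6): LHS = e^7 ≈ 1097, RHS = e + e^6 ≈ 406.1 → fails
(3, 7): LHS = e^10 ≈ 22026.5, RHS = e^3 + e^7 ≈ 1117 → fails
(4, 3): LHS = e^7 ≈ 1097, RHS = e^3 + e^4 ≈ 74.68 → fails
(4, 4): LHS = e^8 ≈ 2981, RHS = 2·e^4 ≈ 109.2 → fails
(7, 2): LHS = e^9 ≈ 8103, RHS = e^2 + e^7 ≈ 1104 → fails
(7, 4): LHS = e^11 ≈ 59874.1, RHS = e^4 + e^7 ≈ 1151 → fails

No pair satisfies the claim.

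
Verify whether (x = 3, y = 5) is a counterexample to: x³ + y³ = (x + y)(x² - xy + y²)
No

Substituting x = 3, y = 5:
LHS = 3³ + 5³ = 152
RHS = (3 + 5)(3² - 3·5 + 5²) = 152

The sides agree, so this pair does not disprove the claim.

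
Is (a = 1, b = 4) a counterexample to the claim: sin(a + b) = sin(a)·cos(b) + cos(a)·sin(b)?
Substituting a = 1, b = 4:
LHS = sin(1 + 4) = sin(5) ≈ -0.9589
RHS = sin(1)·cos(4) + cos(1)·sin(4) = sin(1)·cos(4) + sin(4)·cos(1) ≈ -0.9589

The sides agree, so this pair does not disprove the claim.

Answer: No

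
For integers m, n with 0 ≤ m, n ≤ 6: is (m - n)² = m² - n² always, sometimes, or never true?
Sometimes true

It holds at (m, n) = (1, 0) (both sides equal 1), but fails at (m, n) = (2, 3) (LHS = 1, RHS = -5).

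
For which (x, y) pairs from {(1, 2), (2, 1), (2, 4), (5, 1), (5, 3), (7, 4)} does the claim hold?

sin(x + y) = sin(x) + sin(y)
None

Testing each pair:
(1, 2): LHS = sin(3) ≈ 0.1411, RHS = sin(1) + sin(2) ≈ 1.751 → fails
(2, 1): LHS = sin(3) ≈ 0.1411, RHS = sin(1) + sin(2) ≈ 1.751 → fails
(2, 4): LHS = sin(6) ≈ -0.2794, RHS = sin(4) + sin(2) ≈ 0.1525 → fails
(5, 1): LHS = sin(6) ≈ -0.2794, RHS = sin(5) + sin(1) ≈ -0.1175 → fails
(5, 3): LHS = sin(8) ≈ 0.9894, RHS = sin(5) + sin(3) ≈ -0.8178 → fails
(7, 4): LHS = sin(11) ≈ -1, RHS = sin(4) + sin(7) ≈ -0.09982 → fails

No pair satisfies the claim.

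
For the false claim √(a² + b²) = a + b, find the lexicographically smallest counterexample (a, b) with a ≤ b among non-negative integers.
Substituting (1, 1) into the claim:
LHS = √(1² + 1²) = √(2) ≈ 1.414
RHS = 1 + 1 = 2

Since LHS ≠ RHS, this pair disproves the claim, and no lexicographically smaller pair (a ≤ b, non-negative integers) does.

For instance (5, 5) is also a counterexample (LHS = 5·√(2) ≈ 7.071, RHS = 10), but it's lexicographically larger.

Answer: (a, b) = (1, 1)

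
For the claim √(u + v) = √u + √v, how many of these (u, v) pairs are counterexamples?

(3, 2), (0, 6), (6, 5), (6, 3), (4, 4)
4

Testing each pair:
(3, 2): LHS = √(5) ≈ 2.236, RHS = √(2) + √(3) ≈ 3.146 → counterexample
(0, 6): LHS = √(6) ≈ 2.449, RHS = √(6) ≈ 2.449 → satisfies claim
(6, 5): LHS = √(11) ≈ 3.317, RHS = √(5) + √(6) ≈ 4.686 → counterexample
(6, 3): LHS = 3, RHS = √(3) + √(6) ≈ 4.182 → counterexample
(4, 4): LHS = 2·√(2) ≈ 2.828, RHS = 4 → counterexample

That makes 4 counterexamples.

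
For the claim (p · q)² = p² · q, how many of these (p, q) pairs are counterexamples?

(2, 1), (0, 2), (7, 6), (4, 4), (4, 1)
2

Testing each pair:
(2, 1): LHS = 4, RHS = 4 → satisfies claim
(0, 2): LHS = 0, RHS = 0 → satisfies claim
(7, 6): LHS = 1764, RHS = 294 → counterexample
(4, 4): LHS = 256, RHS = 64 → counterexample
(4, 1): LHS = 16, RHS = 16 → satisfies claim

That makes 2 counterexamples.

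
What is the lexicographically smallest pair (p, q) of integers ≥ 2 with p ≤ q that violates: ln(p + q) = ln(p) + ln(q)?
At (2, 2): both sides equal ln(4) ≈ 1.386, so it holds there.

Substituting (2, 3) into the claim:
LHS = ln(2 + 3) = ln(5) ≈ 1.609
RHS = ln(2) + ln(3) ≈ 1.792

Since LHS ≠ RHS, this pair disproves the claim, and no lexicographically smaller pair (p ≤ q, integers ≥ 2) does.

For instance (5, 9) is also a counterexample (LHS = ln(14) ≈ 2.639, RHS = ln(5) + ln(9) ≈ 3.807), but it's lexicographically larger.

Answer: (p, q) = (2, 3)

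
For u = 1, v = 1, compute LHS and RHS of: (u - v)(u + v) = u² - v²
LHS = (1 - 1)(1 + 1) = 0
RHS = 1² - 1² = 0

LHS = RHS: the two sides agree.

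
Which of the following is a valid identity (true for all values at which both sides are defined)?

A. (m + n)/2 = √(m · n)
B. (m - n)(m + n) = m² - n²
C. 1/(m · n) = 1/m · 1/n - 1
A: fails at (4, 5) — LHS = 9/2, RHS = 2·√(5) ≈ 4.472.
B: holds — e.g. at (2, 5), both sides equal -21.
C: fails at (3, 7) — LHS = 1/21, RHS = -20/21.

Answer: B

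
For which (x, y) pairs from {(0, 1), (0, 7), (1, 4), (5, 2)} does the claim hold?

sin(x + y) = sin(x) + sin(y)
(0, 1), (0, 7)

Testing each pair:
(0, 1): LHS = sin(1) ≈ 0.8415, RHS = sin(1) ≈ 0.8415 → holds
(0, 7): LHS = sin(7) ≈ 0.657, RHS = sin(7) ≈ 0.657 → holds
(1, 4): LHS = sin(5) ≈ -0.9589, RHS = sin(4) + sin(1) ≈ 0.08467 → fails
(5, 2): LHS = sin(7) ≈ 0.657, RHS = sin(5) + sin(2) ≈ -0.04963 → fails

2 of 4 pairs satisfy the claim.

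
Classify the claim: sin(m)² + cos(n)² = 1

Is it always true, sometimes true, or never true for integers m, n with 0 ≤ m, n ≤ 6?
Sometimes true

It holds at (m, n) = (6, 6) (both sides equal 1), but fails at (m, n) = (0, 1) (LHS = cos(1)² ≈ 0.2919, RHS = 1).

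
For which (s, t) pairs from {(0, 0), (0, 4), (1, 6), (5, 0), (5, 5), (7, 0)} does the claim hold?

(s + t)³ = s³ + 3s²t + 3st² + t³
Testing each pair:
(0, 0): LHS = 0, RHS = 0 → holds
(0, 4): LHS = 64, RHS = 64 → holds
(1, 6): LHS = 343, RHS = 343 → holds
(5, 0): LHS = 125, RHS = 125 → holds
(5, 5): LHS = 1000, RHS = 1000 → holds
(7, 0): LHS = 343, RHS = 343 → holds

Every pair satisfies the claim.

Answer: All pairs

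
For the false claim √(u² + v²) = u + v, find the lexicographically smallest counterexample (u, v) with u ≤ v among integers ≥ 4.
(u, v) = (4, 4)

Substituting (4, 4) into the claim:
LHS = √(4² + 4²) = 4·√(2) ≈ 5.657
RHS = 4 + 4 = 8

Since LHS ≠ RHS, this pair disproves the claim, and no lexicographically smaller pair (u ≤ v, integers ≥ 4) does.

For instance (4, 11) is also a counterexample (LHS = √(137) ≈ 11.7, RHS = 15), but it's lexicographically larger.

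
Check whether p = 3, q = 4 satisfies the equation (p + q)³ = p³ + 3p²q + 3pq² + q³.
Substituting p = 3, q = 4:

LHS = (3 + 4)³ = 343
RHS = 3³ + 3·3²·4 + 3·3·4² + 4³ = 343

LHS = RHS, so the equation holds at this point.

Answer: Holds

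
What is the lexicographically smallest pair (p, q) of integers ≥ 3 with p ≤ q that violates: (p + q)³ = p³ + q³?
Substituting (3, 3) into the claim:
LHS = (3 + 3)³ = 216
RHS = 3³ + 3³ = 54

Since LHS ≠ RHS, this pair disproves the claim, and no lexicographically smaller pair (p ≤ q, integers ≥ 3) does.

For instance (8, 8) is also a counterexample (LHS = 4096, RHS = 1024), but it's lexicographically larger.

Answer: (p, q) = (3, 3)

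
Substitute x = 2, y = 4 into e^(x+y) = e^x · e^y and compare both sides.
LHS = e^(2+4) = e^6 ≈ 403.4
RHS = e^2 · e^4 = e^6 ≈ 403.4

LHS = RHS: the two sides agree.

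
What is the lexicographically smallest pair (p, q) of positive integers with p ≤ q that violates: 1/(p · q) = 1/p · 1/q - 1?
Substituting (1, 1) into the claim:
LHS = 1/(1 · 1) = 1
RHS = 1/1 · 1/1 - 1 = 0

Since LHS ≠ RHS, this pair disproves the claim, and no lexicographically smaller pair (p ≤ q, positive integers) does.

For instance (2, 4) is also a counterexample (LHS = 1/8, RHS = -7/8), but it's lexicographically larger.

Answer: (p, q) = (1, 1)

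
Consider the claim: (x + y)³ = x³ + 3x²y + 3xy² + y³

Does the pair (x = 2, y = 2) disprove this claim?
Substituting x = 2, y = 2:
LHS = (2 + 2)³ = 64
RHS = 2³ + 3·2²·2 + 3·2·2² + 2³ = 64

The sides agree, so this pair does not disprove the claim.

Answer: No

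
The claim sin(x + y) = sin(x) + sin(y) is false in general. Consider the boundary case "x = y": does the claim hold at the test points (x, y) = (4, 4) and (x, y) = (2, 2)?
At (4, 4): LHS = sin(8) ≈ 0.9894 ≠ RHS = 2·sin(4) ≈ -1.514
At (2, 2): LHS = sin(4) ≈ -0.7568 ≠ RHS = 2·sin(2) ≈ 1.819

Answer: No, fails at both test points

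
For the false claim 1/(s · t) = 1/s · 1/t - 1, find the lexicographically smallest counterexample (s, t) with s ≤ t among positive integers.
(s, t) = (1, 1)

Substituting (1, 1) into the claim:
LHS = 1/(1 · 1) = 1
RHS = 1/1 · 1/1 - 1 = 0

Since LHS ≠ RHS, this pair disproves the claim, and no lexicographically smaller pair (s ≤ t, positive integers) does.

For instance (1, 7) is also a counterexample (LHS = 1/7, RHS = -6/7), but it's lexicographically larger.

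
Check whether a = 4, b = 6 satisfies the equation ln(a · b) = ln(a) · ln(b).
Substituting a = 4, b = 6:

LHS = ln(4 · 6) = ln(24) ≈ 3.178
RHS = ln(4) · ln(6) ≈ 2.484

LHS ≠ RHS, so the equation does not hold at this point.

Answer: Fails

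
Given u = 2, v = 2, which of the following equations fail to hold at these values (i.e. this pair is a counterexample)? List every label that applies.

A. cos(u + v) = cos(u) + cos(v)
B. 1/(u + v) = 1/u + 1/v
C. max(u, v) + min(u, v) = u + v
Evaluating each claim at the given values:
A. LHS = cos(4) ≈ -0.6536, RHS = 2·cos(2) ≈ -0.8323 → fails here (LHS ≠ RHS)
B. LHS = 1/4, RHS = 1 → fails here (LHS ≠ RHS)
C. LHS = 4, RHS = 4 → holds here (LHS = RHS)

Answer: A, B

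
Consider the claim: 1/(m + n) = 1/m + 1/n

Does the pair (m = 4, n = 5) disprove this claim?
Yes

Substituting m = 4, n = 5:
LHS = 1/(4 + 5) = 1/9
RHS = 1/4 + 1/5 = 9/20

Since LHS ≠ RHS, this pair disproves the claim.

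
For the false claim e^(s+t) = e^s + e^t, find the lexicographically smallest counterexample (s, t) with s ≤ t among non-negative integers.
Substituting (0, 0) into the claim:
LHS = e^(0+0) = 1
RHS = e^0 + e^0 = 2

Since LHS ≠ RHS, this pair disproves the claim, and no lexicographically smaller pair (s ≤ t, non-negative integers) does.

For instance (3, 7) is also a counterexample (LHS = e^10 ≈ 22026.5, RHS = e^3 + e^7 ≈ 1117), but it's lexicographically larger.

Answer: (s, t) = (0, 0)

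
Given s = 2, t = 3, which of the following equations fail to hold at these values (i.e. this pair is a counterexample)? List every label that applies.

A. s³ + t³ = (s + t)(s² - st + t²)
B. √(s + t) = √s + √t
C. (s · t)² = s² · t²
Evaluating each claim at the given values:
A. LHS = 35, RHS = 35 → holds here (LHS = RHS)
B. LHS = √(5) ≈ 2.236, RHS = √(2) + √(3) ≈ 3.146 → fails here (LHS ≠ RHS)
C. LHS = 36, RHS = 36 → holds here (LHS = RHS)

Answer: B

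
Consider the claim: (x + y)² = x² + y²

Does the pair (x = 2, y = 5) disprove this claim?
Substituting x = 2, y = 5:
LHS = (2 + 5)² = 49
RHS = 2² + 5² = 29

Since LHS ≠ RHS, this pair disproves the claim.

Answer: Yes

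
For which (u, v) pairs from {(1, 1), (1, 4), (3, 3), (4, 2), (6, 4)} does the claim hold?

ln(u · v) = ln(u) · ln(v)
Testing each pair:
(1, 1): LHS = 0, RHS = 0 → holds
(1, 4): LHS = ln(4) ≈ 1.386, RHS = 0 → fails
(3, 3): LHS = ln(9) ≈ 2.197, RHS = ln(3)² ≈ 1.207 → fails
(4, 2): LHS = ln(8) ≈ 2.079, RHS = ln(2)·ln(4) ≈ 0.9609 → fails
(6, 4): LHS = ln(24) ≈ 3.178, RHS = ln(4)·ln(6) ≈ 2.484 → fails

1 of 5 pairs satisfies the claim.

Answer: (1, 1)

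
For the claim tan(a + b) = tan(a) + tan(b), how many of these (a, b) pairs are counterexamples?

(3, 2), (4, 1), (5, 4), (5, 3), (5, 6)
5

Testing each pair:
(3, 2): LHS = tan(5) ≈ -3.381, RHS = tan(2) + tan(3) ≈ -2.328 → counterexample
(4, 1): LHS = tan(5) ≈ -3.381, RHS = tan(4) + tan(1) ≈ 2.715 → counterexample
(5, 4): LHS = tan(9) ≈ -0.4523, RHS = tan(5) + tan(4) ≈ -2.223 → counterexample
(5, 3): LHS = tan(8) ≈ -6.8, RHS = tan(5) + tan(3) ≈ -3.523 → counterexample
(5, 6): LHS = tan(11) ≈ -226, RHS = tan(5) + tan(6) ≈ -3.672 → counterexample

That makes 5 counterexamples.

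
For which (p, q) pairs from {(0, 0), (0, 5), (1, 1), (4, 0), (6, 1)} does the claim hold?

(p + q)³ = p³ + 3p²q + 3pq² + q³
All pairs

Testing each pair:
(0, 0): LHS = 0, RHS = 0 → holds
(0, 5): LHS = 125, RHS = 125 → holds
(1, 1): LHS = 8, RHS = 8 → holds
(4, 0): LHS = 64, RHS = 64 → holds
(6, 1): LHS = 343, RHS = 343 → holds

Every pair satisfies the claim.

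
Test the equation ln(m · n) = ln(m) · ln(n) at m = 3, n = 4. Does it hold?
Substituting m = 3, n = 4:

LHS = ln(3 · 4) = ln(12) ≈ 2.485
RHS = ln(3) · ln(4) ≈ 1.523

LHS ≠ RHS, so the equation does not hold at this point.

Answer: Fails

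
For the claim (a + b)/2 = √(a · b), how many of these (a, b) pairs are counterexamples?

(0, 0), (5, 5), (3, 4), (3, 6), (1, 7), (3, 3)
Testing each pair:
(0, 0): LHS = 0, RHS = 0 → satisfies claim
(5, 5): LHS = 5, RHS = 5 → satisfies claim
(3, 4): LHS = 7/2, RHS = 2·√(3) ≈ 3.464 → counterexample
(3, 6): LHS = 9/2, RHS = 3·√(2) ≈ 4.243 → counterexample
(1, 7): LHS = 4, RHS = √(7) ≈ 2.646 → counterexample
(3, 3): LHS = 3, RHS = 3 → satisfies claim

That makes 3 counterexamples.

Answer: 3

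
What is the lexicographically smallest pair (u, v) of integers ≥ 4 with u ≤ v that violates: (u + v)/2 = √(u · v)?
Substituting (4, 5) into the claim:
LHS = (4 + 5)/2 = 9/2
RHS = √(4 · 5) = 2·√(5) ≈ 4.472

Since LHS ≠ RHS, this pair disproves the claim, and no lexicographically smaller pair (u ≤ v, integers ≥ 4) does.

For instance (6, 9) is also a counterexample (LHS = 15/2, RHS = 3·√(6) ≈ 7.348), but it's lexicographically larger.

Answer: (u, v) = (4, 5)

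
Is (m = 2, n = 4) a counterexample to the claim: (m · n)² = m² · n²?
Substituting m = 2, n = 4:
LHS = (2 · 4)² = 64
RHS = 2² · 4² = 64

The sides agree, so this pair does not disprove the claim.

Answer: No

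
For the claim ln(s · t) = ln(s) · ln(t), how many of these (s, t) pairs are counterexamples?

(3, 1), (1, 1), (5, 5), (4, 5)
Testing each pair:
(3, 1): LHS = ln(3) ≈ 1.099, RHS = 0 → counterexample
(1, 1): LHS = 0, RHS = 0 → satisfies claim
(5, 5): LHS = ln(25) ≈ 3.219, RHS = ln(5)² ≈ 2.59 → counterexample
(4, 5): LHS = ln(20) ≈ 2.996, RHS = ln(4)·ln(5) ≈ 2.231 → counterexample

That makes 3 counterexamples.

Answer: 3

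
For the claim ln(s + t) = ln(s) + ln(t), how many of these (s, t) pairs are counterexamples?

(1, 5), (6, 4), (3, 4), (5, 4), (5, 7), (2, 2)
5

Testing each pair:
(1, 5): LHS = ln(6) ≈ 1.792, RHS = ln(5) ≈ 1.609 → counterexample
(6, 4): LHS = ln(10) ≈ 2.303, RHS = ln(4) + ln(6) ≈ 3.178 → counterexample
(3, 4): LHS = ln(7) ≈ 1.946, RHS = ln(3) + ln(4) ≈ 2.485 → counterexample
(5, 4): LHS = ln(9) ≈ 2.197, RHS = ln(4) + ln(5) ≈ 2.996 → counterexample
(5, 7): LHS = ln(12) ≈ 2.485, RHS = ln(5) + ln(7) ≈ 3.555 → counterexample
(2, 2): LHS = ln(4) ≈ 1.386, RHS = 2·ln(2) ≈ 1.386 → satisfies claim

That makes 5 counterexamples.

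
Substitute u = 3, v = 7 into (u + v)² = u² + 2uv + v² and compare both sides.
LHS = (3 + 7)² = 100
RHS = 3² + 2·3·7 + 7² = 100

LHS = RHS: the two sides agree.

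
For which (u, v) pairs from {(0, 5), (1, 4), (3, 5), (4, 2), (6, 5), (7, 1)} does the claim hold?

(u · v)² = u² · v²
All pairs

Testing each pair:
(0, 5): LHS = 0, RHS = 0 → holds
(1, 4): LHS = 16, RHS = 16 → holds
(3, 5): LHS = 225, RHS = 225 → holds
(4, 2): LHS = 64, RHS = 64 → holds
(6, 5): LHS = 900, RHS = 900 → holds
(7, 1): LHS = 49, RHS = 49 → holds

Every pair satisfies the claim.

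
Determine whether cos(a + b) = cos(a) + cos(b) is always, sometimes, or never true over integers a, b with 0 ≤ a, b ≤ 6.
The claim fails for every pair in the range. For instance at (a, b) = (2, 0): LHS = cos(2) ≈ -0.4161, RHS = cos(2) + 1 ≈ 0.5839.

Answer: Never true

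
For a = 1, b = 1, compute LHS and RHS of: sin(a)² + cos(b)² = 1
LHS = sin(1)² + cos(1)² = 1
RHS = 1

LHS = RHS: the two sides agree.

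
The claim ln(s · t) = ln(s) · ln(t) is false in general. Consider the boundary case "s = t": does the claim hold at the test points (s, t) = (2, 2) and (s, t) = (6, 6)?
At (2, 2): LHS = ln(4) ≈ 1.386 ≠ RHS = ln(2)² ≈ 0.4805
At (6, 6): LHS = ln(36) ≈ 3.584 ≠ RHS = ln(6)² ≈ 3.21

Answer: No, fails at both test points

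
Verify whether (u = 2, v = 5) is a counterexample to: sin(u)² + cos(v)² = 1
Substituting u = 2, v = 5:
LHS = sin(2)² + cos(5)² ≈ 0.9073
RHS = 1

Since LHS ≠ RHS, this pair disproves the claim.

Answer: Yes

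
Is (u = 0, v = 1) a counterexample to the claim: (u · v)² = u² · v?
Substituting u = 0, v = 1:
LHS = (0 · 1)² = 0
RHS = 0² · 1 = 0

The sides agree, so this pair does not disprove the claim.

Answer: No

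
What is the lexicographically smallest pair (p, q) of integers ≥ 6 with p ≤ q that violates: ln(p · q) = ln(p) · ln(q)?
(p, q) = (6, 6)

Substituting (6, 6) into the claim:
LHS = ln(6 · 6) = ln(36) ≈ 3.584
RHS = ln(6) · ln(6) = ln(6)² ≈ 3.21

Since LHS ≠ RHS, this pair disproves the claim, and no lexicographically smaller pair (p ≤ q, integers ≥ 6) does.

For instance (13, 13) is also a counterexample (LHS = ln(169) ≈ 5.13, RHS = ln(13)² ≈ 6.579), but it's lexicographically larger.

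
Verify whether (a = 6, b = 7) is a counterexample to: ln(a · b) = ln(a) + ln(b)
Substituting a = 6, b = 7:
LHS = ln(6 · 7) = ln(42) ≈ 3.738
RHS = ln(6) + ln(7) ≈ 3.738

The sides agree, so this pair does not disprove the claim.

Answer: No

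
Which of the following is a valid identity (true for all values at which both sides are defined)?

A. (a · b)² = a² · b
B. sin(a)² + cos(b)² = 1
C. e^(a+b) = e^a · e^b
C

A: fails at (3, 3) — LHS = 81, RHS = 27.
B: fails at (1, 4) — LHS = cos(4)² + sin(1)² ≈ 1.135, RHS = 1.
C: holds — e.g. at (2, 7), both sides equal e^9 ≈ 8103.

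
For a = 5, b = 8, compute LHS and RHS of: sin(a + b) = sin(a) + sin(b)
LHS = sin(5 + 8) = sin(13) ≈ 0.4202
RHS = sin(5) + sin(8) ≈ 0.03043

LHS ≠ RHS (they differ by about 0.3897), so the equation does not hold here.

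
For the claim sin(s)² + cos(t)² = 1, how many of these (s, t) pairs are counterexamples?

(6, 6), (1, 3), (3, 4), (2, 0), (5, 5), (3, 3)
Testing each pair:
(6, 6): LHS = sin(6)² + cos(6)² = 1, RHS = 1 → satisfies claim
(1, 3): LHS = sin(1)² + cos(3)² ≈ 1.688, RHS = 1 → counterexample
(3, 4): LHS = sin(3)² + cos(4)² ≈ 0.4472, RHS = 1 → counterexample
(2, 0): LHS = sin(2)² + 1 ≈ 1.827, RHS = 1 → counterexample
(5, 5): LHS = cos(5)² + sin(5)² = 1, RHS = 1 → satisfies claim
(3, 3): LHS = sin(3)² + cos(3)² = 1, RHS = 1 → satisfies claim

That makes 3 counterexamples.

Answer: 3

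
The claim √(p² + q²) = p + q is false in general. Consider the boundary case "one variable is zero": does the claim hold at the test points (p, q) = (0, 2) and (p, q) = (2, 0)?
Yes, holds at both test points

At (0, 2): LHS = 2, RHS = 2 → equal
At (2, 0): LHS = 2, RHS = 2 → equal

So the claim does hold at both of these boundary points, even though it is not an identity.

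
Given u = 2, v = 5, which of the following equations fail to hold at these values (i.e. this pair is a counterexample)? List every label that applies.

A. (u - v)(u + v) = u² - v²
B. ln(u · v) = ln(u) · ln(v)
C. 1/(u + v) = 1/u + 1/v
Evaluating each claim at the given values:
A. LHS = -21, RHS = -21 → holds here (LHS = RHS)
B. LHS = ln(10) ≈ 2.303, RHS = ln(2)·ln(5) ≈ 1.116 → fails here (LHS ≠ RHS)
C. LHS = 1/7, RHS = 7/10 → fails here (LHS ≠ RHS)

Answer: B, C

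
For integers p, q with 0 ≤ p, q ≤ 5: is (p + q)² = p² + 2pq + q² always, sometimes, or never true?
The identity holds for every pair in the range. For instance at (p, q) = (4, 0): both sides equal 16.

Answer: Always true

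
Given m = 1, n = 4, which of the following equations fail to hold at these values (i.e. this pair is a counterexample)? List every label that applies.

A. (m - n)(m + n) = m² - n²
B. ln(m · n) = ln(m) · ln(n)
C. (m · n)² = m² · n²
B

Evaluating each claim at the given values:
A. LHS = -15, RHS = -15 → holds here (LHS = RHS)
B. LHS = ln(4) ≈ 1.386, RHS = 0 → fails here (LHS ≠ RHS)
C. LHS = 16, RHS = 16 → holds here (LHS = RHS)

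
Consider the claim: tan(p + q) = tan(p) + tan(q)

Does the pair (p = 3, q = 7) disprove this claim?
Substituting p = 3, q = 7:
LHS = tan(3 + 7) = tan(10) ≈ 0.6484
RHS = tan(3) + tan(7) ≈ 0.7289

Since LHS ≠ RHS, this pair disproves the claim.

Answer: Yes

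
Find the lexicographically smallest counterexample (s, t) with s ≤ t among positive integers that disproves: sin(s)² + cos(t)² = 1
(s, t) = (1, 2)

At (1, 1): both sides equal 1, so it holds there.

Substituting (1, 2) into the claim:
LHS = sin(1)² + cos(2)² ≈ 0.8813
RHS = 1

Since LHS ≠ RHS, this pair disproves the claim, and no lexicographically smaller pair (s ≤ t, positive integers) does.

For instance (3, 8) is also a counterexample (LHS = sin(3)² + cos(8)² ≈ 0.04109, RHS = 1), but it's lexicographically larger.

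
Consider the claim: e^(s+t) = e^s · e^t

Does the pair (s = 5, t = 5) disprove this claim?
Substituting s = 5, t = 5:
LHS = e^(5+5) = e^10 ≈ 22026.5
RHS = e^5 · e^5 = e^10 ≈ 22026.5

The sides agree, so this pair does not disprove the claim.

Answer: No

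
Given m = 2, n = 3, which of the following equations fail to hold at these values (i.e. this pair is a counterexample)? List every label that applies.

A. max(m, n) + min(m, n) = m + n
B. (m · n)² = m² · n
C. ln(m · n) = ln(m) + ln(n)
B

Evaluating each claim at the given values:
A. LHS = 5, RHS = 5 → holds here (LHS = RHS)
B. LHS = 36, RHS = 12 → fails here (LHS ≠ RHS)
C. LHS = ln(6) ≈ 1.792, RHS = ln(2) + ln(3) ≈ 1.792 → holds here (LHS = RHS)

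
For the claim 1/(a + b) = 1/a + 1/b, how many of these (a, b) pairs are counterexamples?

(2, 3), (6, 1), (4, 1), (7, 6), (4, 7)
Testing each pair:
(2, 3): LHS = 1/5, RHS = 5/6 → counterexample
(6, 1): LHS = 1/7, RHS = 7/6 → counterexample
(4, 1): LHS = 1/5, RHS = 5/4 → counterexample
(7, 6): LHS = 1/13, RHS = 13/42 → counterexample
(4, 7): LHS = 1/11, RHS = 11/28 → counterexample

That makes 5 counterexamples.

Answer: 5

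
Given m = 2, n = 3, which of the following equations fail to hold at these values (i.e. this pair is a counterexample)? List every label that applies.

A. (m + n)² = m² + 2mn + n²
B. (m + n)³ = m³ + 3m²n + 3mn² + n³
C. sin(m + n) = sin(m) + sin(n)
Evaluating each claim at the given values:
A. LHS = 25, RHS = 25 → holds here (LHS = RHS)
B. LHS = 125, RHS = 125 → holds here (LHS = RHS)
C. LHS = sin(5) ≈ -0.9589, RHS = sin(3) + sin(2) ≈ 1.05 → fails here (LHS ≠ RHS)

Answer: C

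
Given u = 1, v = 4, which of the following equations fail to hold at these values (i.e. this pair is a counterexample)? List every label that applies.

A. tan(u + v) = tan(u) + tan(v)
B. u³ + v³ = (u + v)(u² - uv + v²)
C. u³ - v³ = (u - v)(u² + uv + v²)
A

Evaluating each claim at the given values:
A. LHS = tan(5) ≈ -3.381, RHS = tan(4) + tan(1) ≈ 2.715 → fails here (LHS ≠ RHS)
B. LHS = 65, RHS = 65 → holds here (LHS = RHS)
C. LHS = -63, RHS = -63 → holds here (LHS = RHS)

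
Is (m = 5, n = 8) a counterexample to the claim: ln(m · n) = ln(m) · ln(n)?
Yes

Substituting m = 5, n = 8:
LHS = ln(5 · 8) = ln(40) ≈ 3.689
RHS = ln(5) · ln(8) ≈ 3.347

Since LHS ≠ RHS, this pair disproves the claim.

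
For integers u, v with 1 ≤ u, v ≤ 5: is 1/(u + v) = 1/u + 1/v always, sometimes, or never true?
The claim fails for every pair in the range. For instance at (u, v) = (4, 5): LHS = 1/9, RHS = 9/20.

Answer: Never true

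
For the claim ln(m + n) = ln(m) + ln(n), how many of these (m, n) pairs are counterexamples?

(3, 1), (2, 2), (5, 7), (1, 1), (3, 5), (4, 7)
5

Testing each pair:
(3, 1): LHS = ln(4) ≈ 1.386, RHS = ln(3) ≈ 1.099 → counterexample
(2, 2): LHS = ln(4) ≈ 1.386, RHS = 2·ln(2) ≈ 1.386 → satisfies claim
(5, 7): LHS = ln(12) ≈ 2.485, RHS = ln(5) + ln(7) ≈ 3.555 → counterexample
(1, 1): LHS = ln(2) ≈ 0.6931, RHS = 0 → counterexample
(3, 5): LHS = ln(8) ≈ 2.079, RHS = ln(3) + ln(5) ≈ 2.708 → counterexample
(4, 7): LHS = ln(11) ≈ 2.398, RHS = ln(4) + ln(7) ≈ 3.332 → counterexample

That makes 5 counterexamples.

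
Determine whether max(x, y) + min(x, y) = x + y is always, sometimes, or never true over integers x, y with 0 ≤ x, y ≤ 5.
The identity holds for every pair in the range. For instance at (x, y) = (2, 4): both sides equal 6.

Answer: Always true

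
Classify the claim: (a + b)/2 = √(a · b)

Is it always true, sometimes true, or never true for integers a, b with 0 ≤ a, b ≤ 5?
It holds at (a, b) = (4, 4) (both sides equal 4), but fails at (a, b) = (5, 3) (LHS = 4, RHS = √(15) ≈ 3.873).

Answer: Sometimes true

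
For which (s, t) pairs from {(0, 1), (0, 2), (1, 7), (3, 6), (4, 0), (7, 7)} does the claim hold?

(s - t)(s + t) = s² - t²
Testing each pair:
(0, 1): LHS = -1, RHS = -1 → holds
(0, 2): LHS = -4, RHS = -4 → holds
(1, 7): LHS = -48, RHS = -48 → holds
(3, 6): LHS = -27, RHS = -27 → holds
(4, 0): LHS = 16, RHS = 16 → holds
(7, 7): LHS = 0, RHS = 0 → holds

Every pair satisfies the claim.

Answer: All pairs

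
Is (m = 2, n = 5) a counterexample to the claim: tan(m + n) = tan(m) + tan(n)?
Yes

Substituting m = 2, n = 5:
LHS = tan(2 + 5) = tan(7) ≈ 0.8714
RHS = tan(2) + tan(5) ≈ -5.566

Since LHS ≠ RHS, this pair disproves the claim.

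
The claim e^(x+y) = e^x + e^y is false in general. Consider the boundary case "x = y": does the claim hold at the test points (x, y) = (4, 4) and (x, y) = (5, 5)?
At (4, 4): LHS = e^8 ≈ 2981 ≠ RHS = 2·e^4 ≈ 109.2
At (5, 5): LHS = e^10 ≈ 22026.5 ≠ RHS = 2·e^5 ≈ 296.8

Answer: No, fails at both test points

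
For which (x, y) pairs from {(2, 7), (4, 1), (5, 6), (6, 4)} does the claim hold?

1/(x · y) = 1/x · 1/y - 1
Testing each pair:
(2, 7): LHS = 1/14, RHS = -13/14 → fails
(4, 1): LHS = 1/4, RHS = -3/4 → fails
(5, 6): LHS = 1/30, RHS = -29/30 → fails
(6, 4): LHS = 1/24, RHS = -23/24 → fails

No pair satisfies the claim.

Answer: None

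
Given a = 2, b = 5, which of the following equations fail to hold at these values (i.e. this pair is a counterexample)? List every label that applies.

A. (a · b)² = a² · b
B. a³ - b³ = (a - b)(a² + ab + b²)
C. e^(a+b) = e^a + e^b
Evaluating each claim at the given values:
A. LHS = 100, RHS = 20 → fails here (LHS ≠ RHS)
B. LHS = -117, RHS = -117 → holds here (LHS = RHS)
C. LHS = e^7 ≈ 1097, RHS = e^2 + e^5 ≈ 155.8 → fails here (LHS ≠ RHS)

Answer: A, C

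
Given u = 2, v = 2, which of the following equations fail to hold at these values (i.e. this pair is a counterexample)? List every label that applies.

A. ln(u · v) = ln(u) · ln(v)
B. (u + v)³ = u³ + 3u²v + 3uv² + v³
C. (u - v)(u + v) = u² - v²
A

Evaluating each claim at the given values:
A. LHS = ln(4) ≈ 1.386, RHS = ln(2)² ≈ 0.4805 → fails here (LHS ≠ RHS)
B. LHS = 64, RHS = 64 → holds here (LHS = RHS)
C. LHS = 0, RHS = 0 → holds here (LHS = RHS)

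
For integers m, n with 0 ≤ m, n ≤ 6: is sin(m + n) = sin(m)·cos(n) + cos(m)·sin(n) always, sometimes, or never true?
The identity holds for every pair in the range. For instance at (m, n) = (3, 2): both sides equal sin(5) ≈ -0.9589.

Answer: Always true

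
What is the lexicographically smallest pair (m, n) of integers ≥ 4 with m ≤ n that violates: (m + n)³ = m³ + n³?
Substituting (4, 4) into the claim:
LHS = (4 + 4)³ = 512
RHS = 4³ + 4³ = 128

Since LHS ≠ RHS, this pair disproves the claim, and no lexicographically smaller pair (m ≤ n, integers ≥ 4) does.

For instance (8, 10) is also a counterexample (LHS = 5832, RHS = 1512), but it's lexicographically larger.

Answer: (m, n) = (4, 4)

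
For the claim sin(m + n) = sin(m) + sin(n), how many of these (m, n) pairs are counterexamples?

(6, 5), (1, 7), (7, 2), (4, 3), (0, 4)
Testing each pair:
(6, 5): LHS = sin(11) ≈ -1, RHS = sin(5) + sin(6) ≈ -1.238 → counterexample
(1, 7): LHS = sin(8) ≈ 0.9894, RHS = sin(7) + sin(1) ≈ 1.498 → counterexample
(7, 2): LHS = sin(9) ≈ 0.4121, RHS = sin(7) + sin(2) ≈ 1.566 → counterexample
(4, 3): LHS = sin(7) ≈ 0.657, RHS = sin(4) + sin(3) ≈ -0.6157 → counterexample
(0, 4): LHS = sin(4) ≈ -0.7568, RHS = sin(4) ≈ -0.7568 → satisfies claim

That makes 4 counterexamples.

Answer: 4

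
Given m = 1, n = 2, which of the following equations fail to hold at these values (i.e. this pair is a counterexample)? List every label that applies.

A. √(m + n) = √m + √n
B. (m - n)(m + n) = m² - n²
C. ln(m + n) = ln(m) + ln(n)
A, C

Evaluating each claim at the given values:
A. LHS = √(3) ≈ 1.732, RHS = 1 + √(2) ≈ 2.414 → fails here (LHS ≠ RHS)
B. LHS = -3, RHS = -3 → holds here (LHS = RHS)
C. LHS = ln(3) ≈ 1.099, RHS = ln(2) ≈ 0.6931 → fails here (LHS ≠ RHS)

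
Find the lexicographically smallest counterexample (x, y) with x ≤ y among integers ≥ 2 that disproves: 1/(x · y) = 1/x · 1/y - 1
Substituting (2, 2) into the claim:
LHS = 1/(2 · 2) = 1/4
RHS = 1/2 · 1/2 - 1 = -3/4

Since LHS ≠ RHS, this pair disproves the claim, and no lexicographically smaller pair (x ≤ y, integers ≥ 2) does.

For instance (6, 7) is also a counterexample (LHS = 1/42, RHS = -41/42), but it's lexicographically larger.

Answer: (x, y) = (2, 2)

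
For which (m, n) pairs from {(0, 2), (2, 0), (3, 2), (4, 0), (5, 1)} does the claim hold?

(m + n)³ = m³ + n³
Testing each pair:
(0, 2): LHS = 8, RHS = 8 → holds
(2, 0): LHS = 8, RHS = 8 → holds
(3, 2): LHS = 125, RHS = 35 → fails
(4, 0): LHS = 64, RHS = 64 → holds
(5, 1): LHS = 216, RHS = 126 → fails

3 of 5 pairs satisfy the claim.

Answer: (0, 2), (2, 0), (4, 0)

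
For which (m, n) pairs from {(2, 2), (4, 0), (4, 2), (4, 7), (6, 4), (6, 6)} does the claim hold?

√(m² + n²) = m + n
Testing each pair:
(2, 2): LHS = 2·√(2) ≈ 2.828, RHS = 4 → fails
(4, 0): LHS = 4, RHS = 4 → holds
(4, 2): LHS = 2·√(5) ≈ 4.472, RHS = 6 → fails
(4, 7): LHS = √(65) ≈ 8.062, RHS = 11 → fails
(6, 4): LHS = 2·√(13) ≈ 7.211, RHS = 10 → fails
(6, 6): LHS = 6·√(2) ≈ 8.485, RHS = 12 → fails

1 of 6 pairs satisfies the claim.

Answer: (4, 0)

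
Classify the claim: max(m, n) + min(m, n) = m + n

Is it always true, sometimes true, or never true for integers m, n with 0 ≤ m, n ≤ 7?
The identity holds for every pair in the range. For instance at (m, n) = (1, 6): both sides equal 7.

Answer: Always true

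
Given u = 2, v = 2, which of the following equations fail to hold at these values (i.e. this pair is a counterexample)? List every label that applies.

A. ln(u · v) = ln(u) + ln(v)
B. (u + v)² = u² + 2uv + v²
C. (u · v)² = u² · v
Evaluating each claim at the given values:
A. LHS = ln(4) ≈ 1.386, RHS = 2·ln(2) ≈ 1.386 → holds here (LHS = RHS)
B. LHS = 16, RHS = 16 → holds here (LHS = RHS)
C. LHS = 16, RHS = 8 → fails here (LHS ≠ RHS)

Answer: C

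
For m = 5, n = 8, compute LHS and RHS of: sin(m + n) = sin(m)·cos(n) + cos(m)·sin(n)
LHS = sin(5 + 8) = sin(13) ≈ 0.4202
RHS = sin(5)·cos(8) + cos(5)·sin(8) = sin(5)·cos(8) + sin(8)·cos(5) ≈ 0.4202

LHS = RHS: the two sides agree.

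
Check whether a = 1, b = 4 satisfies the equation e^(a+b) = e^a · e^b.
Holds

Substituting a = 1, b = 4:

LHS = e^(1+4) = e^5 ≈ 148.4
RHS = e^1 · e^4 = e^5 ≈ 148.4

LHS = RHS, so the equation holds at this point.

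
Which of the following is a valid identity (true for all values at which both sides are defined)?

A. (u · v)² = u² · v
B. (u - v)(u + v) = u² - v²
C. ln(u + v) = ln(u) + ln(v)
A: fails at (5, 5) — LHS = 625, RHS = 125.
B: holds — e.g. at (2, 7), both sides equal -45.
C: fails at (1, 1) — LHS = ln(2) ≈ 0.6931, RHS = 0.

Answer: B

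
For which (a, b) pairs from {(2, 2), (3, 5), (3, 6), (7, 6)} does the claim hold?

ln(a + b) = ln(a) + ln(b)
(2, 2)

Testing each pair:
(2, 2): LHS = ln(4) ≈ 1.386, RHS = 2·ln(2) ≈ 1.386 → holds
(3, 5): LHS = ln(8) ≈ 2.079, RHS = ln(3) + ln(5) ≈ 2.708 → fails
(3, 6): LHS = ln(9) ≈ 2.197, RHS = ln(3) + ln(6) ≈ 2.89 → fails
(7, 6): LHS = ln(13) ≈ 2.565, RHS = ln(6) + ln(7) ≈ 3.738 → fails

1 of 4 pairs satisfies the claim.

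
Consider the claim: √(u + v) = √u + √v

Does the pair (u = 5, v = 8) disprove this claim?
Substituting u = 5, v = 8:
LHS = √(5 + 8) = √(13) ≈ 3.606
RHS = √5 + √8 = √(5) + 2·√(2) ≈ 5.064

Since LHS ≠ RHS, this pair disproves the claim.

Answer: Yes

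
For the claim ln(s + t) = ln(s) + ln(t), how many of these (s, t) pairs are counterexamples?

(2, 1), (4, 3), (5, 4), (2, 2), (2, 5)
4

Testing each pair:
(2, 1): LHS = ln(3) ≈ 1.099, RHS = ln(2) ≈ 0.6931 → counterexample
(4, 3): LHS = ln(7) ≈ 1.946, RHS = ln(3) + ln(4) ≈ 2.485 → counterexample
(5, 4): LHS = ln(9) ≈ 2.197, RHS = ln(4) + ln(5) ≈ 2.996 → counterexample
(2, 2): LHS = ln(4) ≈ 1.386, RHS = 2·ln(2) ≈ 1.386 → satisfies claim
(2, 5): LHS = ln(7) ≈ 1.946, RHS = ln(2) + ln(5) ≈ 2.303 → counterexample

That makes 4 counterexamples.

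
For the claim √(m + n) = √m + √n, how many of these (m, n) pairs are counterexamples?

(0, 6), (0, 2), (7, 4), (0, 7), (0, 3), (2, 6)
2

Testing each pair:
(0, 6): LHS = √(6) ≈ 2.449, RHS = √(6) ≈ 2.449 → satisfies claim
(0, 2): LHS = √(2) ≈ 1.414, RHS = √(2) ≈ 1.414 → satisfies claim
(7, 4): LHS = √(11) ≈ 3.317, RHS = 2 + √(7) ≈ 4.646 → counterexample
(0, 7): LHS = √(7) ≈ 2.646, RHS = √(7) ≈ 2.646 → satisfies claim
(0, 3): LHS = √(3) ≈ 1.732, RHS = √(3) ≈ 1.732 → satisfies claim
(2, 6): LHS = 2·√(2) ≈ 2.828, RHS = √(2) + √(6) ≈ 3.864 → counterexample

That makes 2 counterexamples.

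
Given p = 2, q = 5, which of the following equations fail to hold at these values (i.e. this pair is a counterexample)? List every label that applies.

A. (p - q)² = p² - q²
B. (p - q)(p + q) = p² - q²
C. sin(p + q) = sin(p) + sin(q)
A, C

Evaluating each claim at the given values:
A. LHS = 9, RHS = -21 → fails here (LHS ≠ RHS)
B. LHS = -21, RHS = -21 → holds here (LHS = RHS)
C. LHS = sin(7) ≈ 0.657, RHS = sin(5) + sin(2) ≈ -0.04963 → fails here (LHS ≠ RHS)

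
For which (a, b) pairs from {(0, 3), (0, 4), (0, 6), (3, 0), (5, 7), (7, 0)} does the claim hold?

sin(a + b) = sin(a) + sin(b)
(0, 3), (0, 4), (0, 6), (3, 0), (7, 0)

Testing each pair:
(0, 3): LHS = sin(3) ≈ 0.1411, RHS = sin(3) ≈ 0.1411 → holds
(0, 4): LHS = sin(4) ≈ -0.7568, RHS = sin(4) ≈ -0.7568 → holds
(0, 6): LHS = sin(6) ≈ -0.2794, RHS = sin(6) ≈ -0.2794 → holds
(3, 0): LHS = sin(3) ≈ 0.1411, RHS = sin(3) ≈ 0.1411 → holds
(5, 7): LHS = sin(12) ≈ -0.5366, RHS = sin(5) + sin(7) ≈ -0.3019 → fails
(7, 0): LHS = sin(7) ≈ 0.657, RHS = sin(7) ≈ 0.657 → holds

5 of 6 pairs satisfy the claim.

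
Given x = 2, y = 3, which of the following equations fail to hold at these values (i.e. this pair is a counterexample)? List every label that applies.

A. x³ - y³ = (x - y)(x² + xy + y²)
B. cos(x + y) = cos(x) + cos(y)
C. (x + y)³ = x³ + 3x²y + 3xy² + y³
B

Evaluating each claim at the given values:
A. LHS = -19, RHS = -19 → holds here (LHS = RHS)
B. LHS = cos(5) ≈ 0.2837, RHS = cos(3) + cos(2) ≈ -1.406 → fails here (LHS ≠ RHS)
C. LHS = 125, RHS = 125 → holds here (LHS = RHS)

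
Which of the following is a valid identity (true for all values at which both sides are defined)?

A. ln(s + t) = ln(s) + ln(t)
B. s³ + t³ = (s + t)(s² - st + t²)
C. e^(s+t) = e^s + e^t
A: fails at (3, 3) — LHS = ln(6) ≈ 1.792, RHS = 2·ln(3) ≈ 2.197.
B: holds — e.g. at (1, 1), both sides equal 2.
C: fails at (1, 5) — LHS = e^6 ≈ 403.4, RHS = e + e^5 ≈ 151.1.

Answer: B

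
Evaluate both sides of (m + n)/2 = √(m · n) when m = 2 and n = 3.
LHS = (2 + 3)/2 = 5/2
RHS = √(2 · 3) = √(6) ≈ 2.449

LHS ≠ RHS (they differ by about 0.05051), so the equation does not hold here.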